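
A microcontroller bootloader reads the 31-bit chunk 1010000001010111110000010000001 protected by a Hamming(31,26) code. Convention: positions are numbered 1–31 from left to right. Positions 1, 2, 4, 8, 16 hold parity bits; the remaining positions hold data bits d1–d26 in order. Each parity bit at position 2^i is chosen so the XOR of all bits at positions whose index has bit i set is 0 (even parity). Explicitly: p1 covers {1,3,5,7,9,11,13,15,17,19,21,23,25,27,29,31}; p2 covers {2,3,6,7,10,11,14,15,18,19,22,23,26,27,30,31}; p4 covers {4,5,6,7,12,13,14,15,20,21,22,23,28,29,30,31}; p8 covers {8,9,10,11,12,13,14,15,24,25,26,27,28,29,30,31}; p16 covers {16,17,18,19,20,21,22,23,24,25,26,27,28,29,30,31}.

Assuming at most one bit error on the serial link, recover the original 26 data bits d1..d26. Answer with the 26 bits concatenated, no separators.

10000101011010000010000001

s1 (pos 1,3,5,7,9,11,13,15,17,19,21,23,25,27,29,31): 1⊕1⊕0⊕0⊕0⊕0⊕0⊕1⊕1⊕0⊕0⊕0⊕0⊕0⊕0⊕1 = 1
s2 (pos 2,3,6,7,10,11,14,15,18,19,22,23,26,27,30,31): 0⊕1⊕0⊕0⊕1⊕0⊕1⊕1⊕1⊕0⊕0⊕0⊕0⊕0⊕0⊕1 = 0
s4 (pos 4,5,6,7,12,13,14,15,20,21,22,23,28,29,30,31): 0⊕0⊕0⊕0⊕1⊕0⊕1⊕1⊕0⊕0⊕0⊕0⊕0⊕0⊕0⊕1 = 0
s8 (pos 8,9,10,11,12,13,14,15,24,25,26,27,28,29,30,31): 0⊕0⊕1⊕0⊕1⊕0⊕1⊕1⊕1⊕0⊕0⊕0⊕0⊕0⊕0⊕1 = 0
s16 (pos 16,17,18,19,20,21,22,23,24,25,26,27,28,29,30,31): 1⊕1⊕1⊕0⊕0⊕0⊕0⊕0⊕1⊕0⊕0⊕0⊕0⊕0⊕0⊕1 = 1
Syndrome s16…s1 = 10001 → error at position 17.
Flip position 17: 1010000001010111110000010000001 → 1010000001010111010000010000001
Read data bits from positions 3,5,6,7,9,10,11,12,13,14,15,17,18,19,20,21,22,23,24,25,26,27,28,29,30,31: 10000101011010000010000001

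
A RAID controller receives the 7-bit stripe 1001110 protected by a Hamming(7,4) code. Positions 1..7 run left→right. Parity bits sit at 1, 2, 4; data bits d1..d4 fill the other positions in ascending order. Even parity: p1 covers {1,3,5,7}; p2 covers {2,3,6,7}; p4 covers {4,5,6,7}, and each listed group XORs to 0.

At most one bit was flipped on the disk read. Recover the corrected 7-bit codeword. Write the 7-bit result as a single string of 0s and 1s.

1001100

s1 (pos 1,3,5,7): 1⊕0⊕1⊕0 = 0
s2 (pos 2,3,6,7): 0⊕0⊕1⊕0 = 1
s4 (pos 4,5,6,7): 1⊕1⊕1⊕0 = 1
Syndrome s4…s1 = 110 → error at position 6.
Flip position 6: 1001110 → 1001100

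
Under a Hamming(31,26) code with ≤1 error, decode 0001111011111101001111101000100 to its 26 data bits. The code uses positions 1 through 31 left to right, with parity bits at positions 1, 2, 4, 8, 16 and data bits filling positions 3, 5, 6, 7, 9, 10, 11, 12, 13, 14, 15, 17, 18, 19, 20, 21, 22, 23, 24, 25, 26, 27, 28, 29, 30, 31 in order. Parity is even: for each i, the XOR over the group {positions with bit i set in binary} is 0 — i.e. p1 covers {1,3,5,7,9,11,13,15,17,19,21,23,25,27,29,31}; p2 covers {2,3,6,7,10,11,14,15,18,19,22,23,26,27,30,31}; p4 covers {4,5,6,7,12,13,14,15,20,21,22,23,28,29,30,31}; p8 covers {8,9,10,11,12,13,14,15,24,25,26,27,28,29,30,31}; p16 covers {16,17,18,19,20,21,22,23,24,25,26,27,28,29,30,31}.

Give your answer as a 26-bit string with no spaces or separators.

01111111110001111101000100

s1 (pos 1,3,5,7,9,11,13,15,17,19,21,23,25,27,29,31): 0⊕0⊕1⊕1⊕1⊕1⊕1⊕0⊕0⊕1⊕1⊕1⊕1⊕0⊕1⊕0 = 0
s2 (pos 2,3,6,7,10,11,14,15,18,19,22,23,26,27,30,31): 0⊕0⊕1⊕1⊕1⊕1⊕1⊕0⊕0⊕1⊕1⊕1⊕0⊕0⊕0⊕0 = 0
s4 (pos 4,5,6,7,12,13,14,15,20,21,22,23,28,29,30,31): 1⊕1⊕1⊕1⊕1⊕1⊕1⊕0⊕1⊕1⊕1⊕1⊕0⊕1⊕0⊕0 = 0
s8 (pos 8,9,10,11,12,13,14,15,24,25,26,27,28,29,30,31): 0⊕1⊕1⊕1⊕1⊕1⊕1⊕0⊕0⊕1⊕0⊕0⊕0⊕1⊕0⊕0 = 0
s16 (pos 16,17,18,19,20,21,22,23,24,25,26,27,28,29,30,31): 1⊕0⊕0⊕1⊕1⊕1⊕1⊕1⊕0⊕1⊕0⊕0⊕0⊕1⊕0⊕0 = 0
Syndrome s16…s1 = 00000 → no error.
Read data bits from positions 3,5,6,7,9,10,11,12,13,14,15,17,18,19,20,21,22,23,24,25,26,27,28,29,30,31: 01111111110001111101000100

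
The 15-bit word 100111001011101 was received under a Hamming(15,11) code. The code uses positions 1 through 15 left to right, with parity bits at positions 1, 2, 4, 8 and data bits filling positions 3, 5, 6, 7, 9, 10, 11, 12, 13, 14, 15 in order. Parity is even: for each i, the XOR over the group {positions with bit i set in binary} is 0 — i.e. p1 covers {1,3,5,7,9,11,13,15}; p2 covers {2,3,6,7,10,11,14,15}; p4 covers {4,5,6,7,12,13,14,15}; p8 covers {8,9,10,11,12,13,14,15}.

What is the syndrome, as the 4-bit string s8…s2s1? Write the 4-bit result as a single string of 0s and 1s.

s1 (pos 1,3,5,7,9,11,13,15): 1⊕0⊕1⊕0⊕1⊕1⊕1⊕1 = 0
s2 (pos 2,3,6,7,10,11,14,15): 0⊕0⊕1⊕0⊕0⊕1⊕0⊕1 = 1
s4 (pos 4,5,6,7,12,13,14,15): 1⊕1⊕1⊕0⊕1⊕1⊕0⊕1 = 0
s8 (pos 8,9,10,11,12,13,14,15): 0⊕1⊕0⊕1⊕1⊕1⊕0⊕1 = 1
Syndrome s8…s1 = 1010 → error at position 10.

1010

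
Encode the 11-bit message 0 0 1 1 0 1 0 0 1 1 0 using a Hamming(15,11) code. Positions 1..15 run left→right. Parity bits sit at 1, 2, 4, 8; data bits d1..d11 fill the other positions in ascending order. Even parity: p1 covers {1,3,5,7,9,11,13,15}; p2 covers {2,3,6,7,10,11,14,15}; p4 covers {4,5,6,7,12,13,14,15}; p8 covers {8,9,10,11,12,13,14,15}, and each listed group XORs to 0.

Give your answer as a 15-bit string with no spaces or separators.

Place data at non-parity positions: p1 p2 0 p4 0 1 1 p8 0 1 0 0 1 1 0
p1 (pos 1,3,5,7,9,11,13,15): XOR of data positions = 0⊕0⊕1⊕0⊕0⊕1⊕0 = 0
p2 (pos 2,3,6,7,10,11,14,15): XOR of data positions = 0⊕1⊕1⊕1⊕0⊕1⊕0 = 0
p4 (pos 4,5,6,7,12,13,14,15): XOR of data positions = 0⊕1⊕1⊕0⊕1⊕1⊕0 = 0
p8 (pos 8,9,10,11,12,13,14,15): XOR of data positions = 0⊕1⊕0⊕0⊕1⊕1⊕0 = 1
Codeword: 000001110100110

000001110100110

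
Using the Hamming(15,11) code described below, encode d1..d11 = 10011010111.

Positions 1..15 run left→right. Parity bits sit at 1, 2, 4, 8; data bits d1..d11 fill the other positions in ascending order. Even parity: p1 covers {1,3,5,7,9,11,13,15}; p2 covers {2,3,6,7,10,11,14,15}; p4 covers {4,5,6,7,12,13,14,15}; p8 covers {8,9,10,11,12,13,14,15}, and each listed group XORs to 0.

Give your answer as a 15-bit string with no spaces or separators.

Place data at non-parity positions: p1 p2 1 p4 0 0 1 p8 1 0 1 0 1 1 1
p1 (pos 1,3,5,7,9,11,13,15): XOR of data positions = 1⊕0⊕1⊕1⊕1⊕1⊕1 = 0
p2 (pos 2,3,6,7,10,11,14,15): XOR of data positions = 1⊕0⊕1⊕0⊕1⊕1⊕1 = 1
p4 (pos 4,5,6,7,12,13,14,15): XOR of data positions = 0⊕0⊕1⊕0⊕1⊕1⊕1 = 0
p8 (pos 8,9,10,11,12,13,14,15): XOR of data positions = 1⊕0⊕1⊕0⊕1⊕1⊕1 = 1
Codeword: 011000111010111

011000111010111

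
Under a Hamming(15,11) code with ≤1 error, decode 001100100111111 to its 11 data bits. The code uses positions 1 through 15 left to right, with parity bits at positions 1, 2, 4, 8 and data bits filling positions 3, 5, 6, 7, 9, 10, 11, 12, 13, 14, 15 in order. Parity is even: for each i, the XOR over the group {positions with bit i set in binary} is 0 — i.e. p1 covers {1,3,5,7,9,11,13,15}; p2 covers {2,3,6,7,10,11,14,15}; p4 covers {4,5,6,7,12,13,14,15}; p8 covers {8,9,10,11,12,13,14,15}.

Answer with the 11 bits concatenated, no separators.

10010111111

s1 (pos 1,3,5,7,9,11,13,15): 0⊕1⊕0⊕1⊕0⊕1⊕1⊕1 = 1
s2 (pos 2,3,6,7,10,11,14,15): 0⊕1⊕0⊕1⊕1⊕1⊕1⊕1 = 0
s4 (pos 4,5,6,7,12,13,14,15): 1⊕0⊕0⊕1⊕1⊕1⊕1⊕1 = 0
s8 (pos 8,9,10,11,12,13,14,15): 0⊕0⊕1⊕1⊕1⊕1⊕1⊕1 = 0
Syndrome s8…s1 = 0001 → error at position 1.
Flip position 1: 001100100111111 → 101100100111111
Read data bits from positions 3,5,6,7,9,10,11,12,13,14,15: 10010111111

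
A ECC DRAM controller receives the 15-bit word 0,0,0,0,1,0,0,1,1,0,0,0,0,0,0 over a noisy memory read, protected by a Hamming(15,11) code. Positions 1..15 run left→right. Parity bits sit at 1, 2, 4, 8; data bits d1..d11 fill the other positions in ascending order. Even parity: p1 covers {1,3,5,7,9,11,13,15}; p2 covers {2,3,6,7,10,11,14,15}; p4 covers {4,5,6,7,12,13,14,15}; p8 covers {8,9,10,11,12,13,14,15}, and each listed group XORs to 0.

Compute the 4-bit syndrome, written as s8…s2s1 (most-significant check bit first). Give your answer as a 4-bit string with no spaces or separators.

s1 (pos 1,3,5,7,9,11,13,15): 0⊕0⊕1⊕0⊕1⊕0⊕0⊕0 = 0
s2 (pos 2,3,6,7,10,11,14,15): 0⊕0⊕0⊕0⊕0⊕0⊕0⊕0 = 0
s4 (pos 4,5,6,7,12,13,14,15): 0⊕1⊕0⊕0⊕0⊕0⊕0⊕0 = 1
s8 (pos 8,9,10,11,12,13,14,15): 1⊕1⊕0⊕0⊕0⊕0⊕0⊕0 = 0
Syndrome s8…s1 = 0100 → error at position 4.

0100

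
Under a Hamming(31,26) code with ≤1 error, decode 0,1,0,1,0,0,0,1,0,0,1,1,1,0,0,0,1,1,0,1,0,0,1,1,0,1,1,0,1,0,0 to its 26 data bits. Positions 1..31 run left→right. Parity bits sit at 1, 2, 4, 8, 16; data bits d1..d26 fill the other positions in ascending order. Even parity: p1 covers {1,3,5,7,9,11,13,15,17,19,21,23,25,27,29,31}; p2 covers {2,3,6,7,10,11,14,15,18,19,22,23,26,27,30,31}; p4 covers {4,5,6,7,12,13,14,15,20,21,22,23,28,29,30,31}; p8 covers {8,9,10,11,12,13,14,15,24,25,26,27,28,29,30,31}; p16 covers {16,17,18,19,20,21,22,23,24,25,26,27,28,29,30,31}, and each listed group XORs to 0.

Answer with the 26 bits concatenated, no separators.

s1 (pos 1,3,5,7,9,11,13,15,17,19,21,23,25,27,29,31): 0⊕0⊕0⊕0⊕0⊕1⊕1⊕0⊕1⊕0⊕0⊕1⊕0⊕1⊕1⊕0 = 0
s2 (pos 2,3,6,7,10,11,14,15,18,19,22,23,26,27,30,31): 1⊕0⊕0⊕0⊕0⊕1⊕0⊕0⊕1⊕0⊕0⊕1⊕1⊕1⊕0⊕0 = 0
s4 (pos 4,5,6,7,12,13,14,15,20,21,22,23,28,29,30,31): 1⊕0⊕0⊕0⊕1⊕1⊕0⊕0⊕1⊕0⊕0⊕1⊕0⊕1⊕0⊕0 = 0
s8 (pos 8,9,10,11,12,13,14,15,24,25,26,27,28,29,30,31): 1⊕0⊕0⊕1⊕1⊕1⊕0⊕0⊕1⊕0⊕1⊕1⊕0⊕1⊕0⊕0 = 0
s16 (pos 16,17,18,19,20,21,22,23,24,25,26,27,28,29,30,31): 0⊕1⊕1⊕0⊕1⊕0⊕0⊕1⊕1⊕0⊕1⊕1⊕0⊕1⊕0⊕0 = 0
Syndrome s16…s1 = 00000 → no error.
Read data bits from positions 3,5,6,7,9,10,11,12,13,14,15,17,18,19,20,21,22,23,24,25,26,27,28,29,30,31: 00000011100110100110110100

00000011100110100110110100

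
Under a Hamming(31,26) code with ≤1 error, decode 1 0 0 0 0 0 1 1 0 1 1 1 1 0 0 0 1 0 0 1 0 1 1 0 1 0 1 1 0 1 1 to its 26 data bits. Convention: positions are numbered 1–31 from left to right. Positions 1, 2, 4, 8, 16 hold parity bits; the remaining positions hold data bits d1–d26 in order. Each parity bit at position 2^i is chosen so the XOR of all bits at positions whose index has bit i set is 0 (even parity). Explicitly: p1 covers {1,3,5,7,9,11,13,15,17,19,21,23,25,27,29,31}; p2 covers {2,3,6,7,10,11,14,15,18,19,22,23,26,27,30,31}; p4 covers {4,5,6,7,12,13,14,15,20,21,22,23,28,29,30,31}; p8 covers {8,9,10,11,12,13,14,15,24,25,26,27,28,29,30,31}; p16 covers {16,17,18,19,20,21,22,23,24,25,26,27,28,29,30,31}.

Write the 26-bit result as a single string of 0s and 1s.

00010111100100111101011011

s1 (pos 1,3,5,7,9,11,13,15,17,19,21,23,25,27,29,31): 1⊕0⊕0⊕1⊕0⊕1⊕1⊕0⊕1⊕0⊕0⊕1⊕1⊕1⊕0⊕1 = 1
s2 (pos 2,3,6,7,10,11,14,15,18,19,22,23,26,27,30,31): 0⊕0⊕0⊕1⊕1⊕1⊕0⊕0⊕0⊕0⊕1⊕1⊕0⊕1⊕1⊕1 = 0
s4 (pos 4,5,6,7,12,13,14,15,20,21,22,23,28,29,30,31): 0⊕0⊕0⊕1⊕1⊕1⊕0⊕0⊕1⊕0⊕1⊕1⊕1⊕0⊕1⊕1 = 1
s8 (pos 8,9,10,11,12,13,14,15,24,25,26,27,28,29,30,31): 1⊕0⊕1⊕1⊕1⊕1⊕0⊕0⊕0⊕1⊕0⊕1⊕1⊕0⊕1⊕1 = 0
s16 (pos 16,17,18,19,20,21,22,23,24,25,26,27,28,29,30,31): 0⊕1⊕0⊕0⊕1⊕0⊕1⊕1⊕0⊕1⊕0⊕1⊕1⊕0⊕1⊕1 = 1
Syndrome s16…s1 = 10101 → error at position 21.
Flip position 21: 1000001101111000100101101011011 → 1000001101111000100111101011011
Read data bits from positions 3,5,6,7,9,10,11,12,13,14,15,17,18,19,20,21,22,23,24,25,26,27,28,29,30,31: 00010111100100111101011011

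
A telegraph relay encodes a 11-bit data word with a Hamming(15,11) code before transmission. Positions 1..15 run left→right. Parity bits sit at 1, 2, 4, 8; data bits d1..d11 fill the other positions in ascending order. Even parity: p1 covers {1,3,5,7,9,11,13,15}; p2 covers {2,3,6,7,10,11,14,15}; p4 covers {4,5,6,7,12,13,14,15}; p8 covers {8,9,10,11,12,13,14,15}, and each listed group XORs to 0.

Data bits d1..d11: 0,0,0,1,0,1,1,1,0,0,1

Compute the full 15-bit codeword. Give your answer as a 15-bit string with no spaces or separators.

Place data at non-parity positions: p1 p2 0 p4 0 0 1 p8 0 1 1 1 0 0 1
p1 (pos 1,3,5,7,9,11,13,15): XOR of data positions = 0⊕0⊕1⊕0⊕1⊕0⊕1 = 1
p2 (pos 2,3,6,7,10,11,14,15): XOR of data positions = 0⊕0⊕1⊕1⊕1⊕0⊕1 = 0
p4 (pos 4,5,6,7,12,13,14,15): XOR of data positions = 0⊕0⊕1⊕1⊕0⊕0⊕1 = 1
p8 (pos 8,9,10,11,12,13,14,15): XOR of data positions = 0⊕1⊕1⊕1⊕0⊕0⊕1 = 0
Codeword: 100100100111001

100100100111001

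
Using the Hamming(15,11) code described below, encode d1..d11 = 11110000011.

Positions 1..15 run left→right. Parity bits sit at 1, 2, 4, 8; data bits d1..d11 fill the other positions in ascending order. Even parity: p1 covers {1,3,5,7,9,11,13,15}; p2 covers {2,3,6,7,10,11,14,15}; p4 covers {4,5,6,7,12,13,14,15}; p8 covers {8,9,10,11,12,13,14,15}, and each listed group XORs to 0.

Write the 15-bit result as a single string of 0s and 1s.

Place data at non-parity positions: p1 p2 1 p4 1 1 1 p8 0 0 0 0 0 1 1
p1 (pos 1,3,5,7,9,11,13,15): XOR of data positions = 1⊕1⊕1⊕0⊕0⊕0⊕1 = 0
p2 (pos 2,3,6,7,10,11,14,15): XOR of data positions = 1⊕1⊕1⊕0⊕0⊕1⊕1 = 1
p4 (pos 4,5,6,7,12,13,14,15): XOR of data positions = 1⊕1⊕1⊕0⊕0⊕1⊕1 = 1
p8 (pos 8,9,10,11,12,13,14,15): XOR of data positions = 0⊕0⊕0⊕0⊕0⊕1⊕1 = 0
Codeword: 011111100000011

011111100000011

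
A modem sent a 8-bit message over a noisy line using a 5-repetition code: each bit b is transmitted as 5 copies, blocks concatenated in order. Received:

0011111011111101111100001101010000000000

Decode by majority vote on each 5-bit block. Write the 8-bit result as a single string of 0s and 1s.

11110100

Block 1 (00111): 3 ones → 1
Block 2 (11011): 4 ones → 1
Block 3 (11110): 4 ones → 1
Block 4 (11111): 5 ones → 1
Block 5 (00001): 1 one → 0
Block 6 (10101): 3 ones → 1
Block 7 (00000): 0 ones → 0
Block 8 (00000): 0 ones → 0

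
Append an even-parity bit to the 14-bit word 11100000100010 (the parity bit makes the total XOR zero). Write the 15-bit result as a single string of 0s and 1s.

111000001000101

XOR of the 14 data bits: 1⊕1⊕1⊕0⊕0⊕0⊕0⊕0⊕1⊕0⊕0⊕0⊕1⊕0 = 1
Parity bit = 1 (so all 15 bits XOR to 0).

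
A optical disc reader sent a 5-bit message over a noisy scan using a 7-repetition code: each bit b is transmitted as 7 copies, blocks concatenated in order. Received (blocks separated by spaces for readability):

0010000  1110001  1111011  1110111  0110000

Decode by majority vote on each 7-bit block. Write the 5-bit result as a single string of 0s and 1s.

Block 1 (0010000): 1 one → 0
Block 2 (1110001): 4 ones → 1
Block 3 (1111011): 6 ones → 1
Block 4 (1110111): 6 ones → 1
Block 5 (0110000): 2 ones → 0

01110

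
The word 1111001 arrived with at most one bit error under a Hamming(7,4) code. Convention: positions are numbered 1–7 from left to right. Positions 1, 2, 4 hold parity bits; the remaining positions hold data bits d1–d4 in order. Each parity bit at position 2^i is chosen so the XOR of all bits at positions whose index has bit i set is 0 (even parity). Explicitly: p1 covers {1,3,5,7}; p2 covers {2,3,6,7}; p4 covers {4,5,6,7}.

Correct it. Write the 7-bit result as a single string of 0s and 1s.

1101001

s1 (pos 1,3,5,7): 1⊕1⊕0⊕1 = 1
s2 (pos 2,3,6,7): 1⊕1⊕0⊕1 = 1
s4 (pos 4,5,6,7): 1⊕0⊕0⊕1 = 0
Syndrome s4…s1 = 011 → error at position 3.
Flip position 3: 1111001 → 1101001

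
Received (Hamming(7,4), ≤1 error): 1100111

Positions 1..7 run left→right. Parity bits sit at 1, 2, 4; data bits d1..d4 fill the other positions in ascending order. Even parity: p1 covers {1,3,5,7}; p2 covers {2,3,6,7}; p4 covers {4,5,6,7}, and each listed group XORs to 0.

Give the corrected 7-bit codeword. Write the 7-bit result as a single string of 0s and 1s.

1100110

s1 (pos 1,3,5,7): 1⊕0⊕1⊕1 = 1
s2 (pos 2,3,6,7): 1⊕0⊕1⊕1 = 1
s4 (pos 4,5,6,7): 0⊕1⊕1⊕1 = 1
Syndrome s4…s1 = 111 → error at position 7.
Flip position 7: 1100111 → 1100110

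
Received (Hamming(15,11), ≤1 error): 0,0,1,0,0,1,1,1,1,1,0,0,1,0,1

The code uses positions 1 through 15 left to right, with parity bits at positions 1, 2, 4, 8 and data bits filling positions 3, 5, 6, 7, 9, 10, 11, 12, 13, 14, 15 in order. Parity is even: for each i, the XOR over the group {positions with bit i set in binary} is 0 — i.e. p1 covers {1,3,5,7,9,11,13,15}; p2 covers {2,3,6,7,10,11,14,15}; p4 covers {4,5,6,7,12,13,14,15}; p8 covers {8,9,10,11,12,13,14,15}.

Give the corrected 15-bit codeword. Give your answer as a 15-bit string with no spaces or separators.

s1 (pos 1,3,5,7,9,11,13,15): 0⊕1⊕0⊕1⊕1⊕0⊕1⊕1 = 1
s2 (pos 2,3,6,7,10,11,14,15): 0⊕1⊕1⊕1⊕1⊕0⊕0⊕1 = 1
s4 (pos 4,5,6,7,12,13,14,15): 0⊕0⊕1⊕1⊕0⊕1⊕0⊕1 = 0
s8 (pos 8,9,10,11,12,13,14,15): 1⊕1⊕1⊕0⊕0⊕1⊕0⊕1 = 1
Syndrome s8…s1 = 1011 → error at position 11.
Flip position 11: 001001111100101 → 001001111110101

001001111110101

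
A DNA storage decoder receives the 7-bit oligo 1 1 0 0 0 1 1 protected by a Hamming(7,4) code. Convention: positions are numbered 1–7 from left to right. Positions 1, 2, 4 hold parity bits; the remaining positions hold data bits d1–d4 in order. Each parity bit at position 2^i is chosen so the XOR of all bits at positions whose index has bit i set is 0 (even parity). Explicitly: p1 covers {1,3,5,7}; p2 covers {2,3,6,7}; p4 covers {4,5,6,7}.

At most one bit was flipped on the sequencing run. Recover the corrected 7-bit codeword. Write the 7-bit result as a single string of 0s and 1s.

1000011

s1 (pos 1,3,5,7): 1⊕0⊕0⊕1 = 0
s2 (pos 2,3,6,7): 1⊕0⊕1⊕1 = 1
s4 (pos 4,5,6,7): 0⊕0⊕1⊕1 = 0
Syndrome s4…s1 = 010 → error at position 2.
Flip position 2: 1100011 → 1000011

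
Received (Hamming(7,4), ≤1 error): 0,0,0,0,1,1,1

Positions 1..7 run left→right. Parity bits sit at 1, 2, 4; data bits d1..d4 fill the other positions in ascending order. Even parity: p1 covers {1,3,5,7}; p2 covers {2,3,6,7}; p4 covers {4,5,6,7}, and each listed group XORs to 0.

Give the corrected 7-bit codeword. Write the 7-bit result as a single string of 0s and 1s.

s1 (pos 1,3,5,7): 0⊕0⊕1⊕1 = 0
s2 (pos 2,3,6,7): 0⊕0⊕1⊕1 = 0
s4 (pos 4,5,6,7): 0⊕1⊕1⊕1 = 1
Syndrome s4…s1 = 100 → error at position 4.
Flip position 4: 0000111 → 0001111

0001111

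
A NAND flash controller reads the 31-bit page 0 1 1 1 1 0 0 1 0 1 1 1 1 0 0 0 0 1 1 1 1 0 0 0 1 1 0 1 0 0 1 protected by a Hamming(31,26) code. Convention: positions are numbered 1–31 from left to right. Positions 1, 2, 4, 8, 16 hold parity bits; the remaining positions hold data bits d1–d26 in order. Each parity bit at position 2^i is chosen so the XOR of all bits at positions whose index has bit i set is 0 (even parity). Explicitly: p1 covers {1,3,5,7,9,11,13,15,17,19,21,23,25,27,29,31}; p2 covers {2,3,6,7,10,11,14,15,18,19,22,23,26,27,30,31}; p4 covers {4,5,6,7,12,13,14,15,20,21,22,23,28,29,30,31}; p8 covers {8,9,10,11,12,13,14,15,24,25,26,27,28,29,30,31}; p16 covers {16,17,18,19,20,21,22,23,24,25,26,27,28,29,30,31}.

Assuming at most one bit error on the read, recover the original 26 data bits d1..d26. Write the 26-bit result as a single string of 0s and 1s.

11000111100011110001101001

s1 (pos 1,3,5,7,9,11,13,15,17,19,21,23,25,27,29,31): 0⊕1⊕1⊕0⊕0⊕1⊕1⊕0⊕0⊕1⊕1⊕0⊕1⊕0⊕0⊕1 = 0
s2 (pos 2,3,6,7,10,11,14,15,18,19,22,23,26,27,30,31): 1⊕1⊕0⊕0⊕1⊕1⊕0⊕0⊕1⊕1⊕0⊕0⊕1⊕0⊕0⊕1 = 0
s4 (pos 4,5,6,7,12,13,14,15,20,21,22,23,28,29,30,31): 1⊕1⊕0⊕0⊕1⊕1⊕0⊕0⊕1⊕1⊕0⊕0⊕1⊕0⊕0⊕1 = 0
s8 (pos 8,9,10,11,12,13,14,15,24,25,26,27,28,29,30,31): 1⊕0⊕1⊕1⊕1⊕1⊕0⊕0⊕0⊕1⊕1⊕0⊕1⊕0⊕0⊕1 = 1
s16 (pos 16,17,18,19,20,21,22,23,24,25,26,27,28,29,30,31): 0⊕0⊕1⊕1⊕1⊕1⊕0⊕0⊕0⊕1⊕1⊕0⊕1⊕0⊕0⊕1 = 0
Syndrome s16…s1 = 01000 → error at position 8.
Flip position 8: 0111100101111000011110001101001 → 0111100001111000011110001101001
Read data bits from positions 3,5,6,7,9,10,11,12,13,14,15,17,18,19,20,21,22,23,24,25,26,27,28,29,30,31: 11000111100011110001101001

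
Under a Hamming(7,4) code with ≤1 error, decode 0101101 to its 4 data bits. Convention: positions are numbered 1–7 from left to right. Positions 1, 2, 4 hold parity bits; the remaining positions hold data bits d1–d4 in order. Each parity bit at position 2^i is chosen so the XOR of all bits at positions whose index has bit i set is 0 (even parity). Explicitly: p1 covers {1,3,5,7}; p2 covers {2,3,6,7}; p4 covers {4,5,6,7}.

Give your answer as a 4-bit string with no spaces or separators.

0101

s1 (pos 1,3,5,7): 0⊕0⊕1⊕1 = 0
s2 (pos 2,3,6,7): 1⊕0⊕0⊕1 = 0
s4 (pos 4,5,6,7): 1⊕1⊕0⊕1 = 1
Syndrome s4…s1 = 100 → error at position 4.
Flip position 4: 0101101 → 0100101
Read data bits from positions 3,5,6,7: 0101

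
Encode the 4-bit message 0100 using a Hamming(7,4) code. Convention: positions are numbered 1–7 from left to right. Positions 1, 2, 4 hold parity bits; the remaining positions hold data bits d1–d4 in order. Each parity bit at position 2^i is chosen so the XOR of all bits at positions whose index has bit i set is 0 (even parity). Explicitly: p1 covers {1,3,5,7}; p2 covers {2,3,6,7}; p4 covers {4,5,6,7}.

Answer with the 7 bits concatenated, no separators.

1001100

Place data at non-parity positions: p1 p2 0 p4 1 0 0
p1 (pos 1,3,5,7): XOR of data positions = 0⊕1⊕0 = 1
p2 (pos 2,3,6,7): XOR of data positions = 0⊕0⊕0 = 0
p4 (pos 4,5,6,7): XOR of data positions = 1⊕0⊕0 = 1
Codeword: 1001100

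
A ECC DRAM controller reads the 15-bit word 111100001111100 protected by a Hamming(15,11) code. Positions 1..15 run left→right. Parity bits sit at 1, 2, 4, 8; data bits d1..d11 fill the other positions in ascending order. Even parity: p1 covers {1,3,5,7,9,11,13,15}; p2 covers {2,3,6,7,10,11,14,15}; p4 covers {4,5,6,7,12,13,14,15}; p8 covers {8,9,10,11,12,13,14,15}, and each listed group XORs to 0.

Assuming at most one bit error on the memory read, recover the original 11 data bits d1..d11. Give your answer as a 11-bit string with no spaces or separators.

s1 (pos 1,3,5,7,9,11,13,15): 1⊕1⊕0⊕0⊕1⊕1⊕1⊕0 = 1
s2 (pos 2,3,6,7,10,11,14,15): 1⊕1⊕0⊕0⊕1⊕1⊕0⊕0 = 0
s4 (pos 4,5,6,7,12,13,14,15): 1⊕0⊕0⊕0⊕1⊕1⊕0⊕0 = 1
s8 (pos 8,9,10,11,12,13,14,15): 0⊕1⊕1⊕1⊕1⊕1⊕0⊕0 = 1
Syndrome s8…s1 = 1101 → error at position 13.
Flip position 13: 111100001111100 → 111100001111000
Read data bits from positions 3,5,6,7,9,10,11,12,13,14,15: 10001111000

10001111000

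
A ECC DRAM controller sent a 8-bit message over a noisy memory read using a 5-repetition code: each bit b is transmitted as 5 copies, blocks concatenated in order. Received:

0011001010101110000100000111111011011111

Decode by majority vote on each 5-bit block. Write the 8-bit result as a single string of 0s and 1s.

Block 1 (00110): 2 ones → 0
Block 2 (01010): 2 ones → 0
Block 3 (10111): 4 ones → 1
Block 4 (00001): 1 one → 0
Block 5 (00000): 0 ones → 0
Block 6 (11111): 5 ones → 1
Block 7 (10110): 3 ones → 1
Block 8 (11111): 5 ones → 1

00100111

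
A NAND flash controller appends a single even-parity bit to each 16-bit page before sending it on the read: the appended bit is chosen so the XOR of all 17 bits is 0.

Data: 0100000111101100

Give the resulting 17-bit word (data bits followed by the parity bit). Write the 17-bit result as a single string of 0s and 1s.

01000001111011001

XOR of the 16 data bits: 0⊕1⊕0⊕0⊕0⊕0⊕0⊕1⊕1⊕1⊕1⊕0⊕1⊕1⊕0⊕0 = 1
Parity bit = 1 (so all 17 bits XOR to 0).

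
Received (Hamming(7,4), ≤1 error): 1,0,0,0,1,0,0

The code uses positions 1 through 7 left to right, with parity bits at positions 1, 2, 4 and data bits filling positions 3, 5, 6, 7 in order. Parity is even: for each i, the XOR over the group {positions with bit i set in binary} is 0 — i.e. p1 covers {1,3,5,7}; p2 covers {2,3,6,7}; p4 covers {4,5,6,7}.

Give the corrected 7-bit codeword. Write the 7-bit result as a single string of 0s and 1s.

1001100

s1 (pos 1,3,5,7): 1⊕0⊕1⊕0 = 0
s2 (pos 2,3,6,7): 0⊕0⊕0⊕0 = 0
s4 (pos 4,5,6,7): 0⊕1⊕0⊕0 = 1
Syndrome s4…s1 = 100 → error at position 4.
Flip position 4: 1000100 → 1001100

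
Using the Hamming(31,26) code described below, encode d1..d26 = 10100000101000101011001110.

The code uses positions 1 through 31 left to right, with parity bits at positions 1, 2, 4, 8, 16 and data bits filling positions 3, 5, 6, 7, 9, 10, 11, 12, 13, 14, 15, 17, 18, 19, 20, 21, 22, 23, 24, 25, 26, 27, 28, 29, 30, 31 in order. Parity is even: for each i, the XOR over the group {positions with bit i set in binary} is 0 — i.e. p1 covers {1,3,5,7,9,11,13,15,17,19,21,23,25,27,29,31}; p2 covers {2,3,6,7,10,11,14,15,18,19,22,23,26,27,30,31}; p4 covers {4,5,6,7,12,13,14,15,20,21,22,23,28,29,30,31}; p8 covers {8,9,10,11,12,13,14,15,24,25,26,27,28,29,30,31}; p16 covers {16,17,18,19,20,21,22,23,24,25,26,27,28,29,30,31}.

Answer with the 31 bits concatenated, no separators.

1110010100001011000101011001110

Place data at non-parity positions: p1 p2 1 p4 0 1 0 p8 0 0 0 0 1 0 1 p16 0 0 0 1 0 1 0 1 1 0 0 1 1 1 0
p1 (pos 1,3,5,7,9,11,13,15,17,19,21,23,25,27,29,31): XOR of data positions = 1⊕0⊕0⊕0⊕0⊕1⊕1⊕0⊕0⊕0⊕0⊕1⊕0⊕1⊕0 = 1
p2 (pos 2,3,6,7,10,11,14,15,18,19,22,23,26,27,30,31): XOR of data positions = 1⊕1⊕0⊕0⊕0⊕0⊕1⊕0⊕0⊕1⊕0⊕0⊕0⊕1⊕0 = 1
p4 (pos 4,5,6,7,12,13,14,15,20,21,22,23,28,29,30,31): XOR of data positions = 0⊕1⊕0⊕0⊕1⊕0⊕1⊕1⊕0⊕1⊕0⊕1⊕1⊕1⊕0 = 0
p8 (pos 8,9,10,11,12,13,14,15,24,25,26,27,28,29,30,31): XOR of data positions = 0⊕0⊕0⊕0⊕1⊕0⊕1⊕1⊕1⊕0⊕0⊕1⊕1⊕1⊕0 = 1
p16 (pos 16,17,18,19,20,21,22,23,24,25,26,27,28,29,30,31): XOR of data positions = 0⊕0⊕0⊕1⊕0⊕1⊕0⊕1⊕1⊕0⊕0⊕1⊕1⊕1⊕0 = 1
Codeword: 1110010100001011000101011001110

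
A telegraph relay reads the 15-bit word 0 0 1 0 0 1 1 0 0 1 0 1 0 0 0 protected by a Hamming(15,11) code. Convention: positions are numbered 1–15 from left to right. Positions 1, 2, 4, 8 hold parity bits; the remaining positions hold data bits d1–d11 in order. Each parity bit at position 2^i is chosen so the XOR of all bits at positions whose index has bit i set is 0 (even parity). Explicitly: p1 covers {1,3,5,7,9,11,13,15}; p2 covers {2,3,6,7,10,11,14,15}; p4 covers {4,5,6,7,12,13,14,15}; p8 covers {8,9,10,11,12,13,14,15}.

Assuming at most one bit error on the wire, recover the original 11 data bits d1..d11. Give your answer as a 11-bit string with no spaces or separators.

10110101000

s1 (pos 1,3,5,7,9,11,13,15): 0⊕1⊕0⊕1⊕0⊕0⊕0⊕0 = 0
s2 (pos 2,3,6,7,10,11,14,15): 0⊕1⊕1⊕1⊕1⊕0⊕0⊕0 = 0
s4 (pos 4,5,6,7,12,13,14,15): 0⊕0⊕1⊕1⊕1⊕0⊕0⊕0 = 1
s8 (pos 8,9,10,11,12,13,14,15): 0⊕0⊕1⊕0⊕1⊕0⊕0⊕0 = 0
Syndrome s8…s1 = 0100 → error at position 4.
Flip position 4: 001001100101000 → 001101100101000
Read data bits from positions 3,5,6,7,9,10,11,12,13,14,15: 10110101000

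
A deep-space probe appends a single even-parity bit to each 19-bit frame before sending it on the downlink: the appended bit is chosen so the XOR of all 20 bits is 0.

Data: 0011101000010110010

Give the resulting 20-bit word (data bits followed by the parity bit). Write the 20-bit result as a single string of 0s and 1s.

XOR of the 19 data bits: 0⊕0⊕1⊕1⊕1⊕0⊕1⊕0⊕0⊕0⊕0⊕1⊕0⊕1⊕1⊕0⊕0⊕1⊕0 = 0
Parity bit = 0 (so all 20 bits XOR to 0).

00111010000101100100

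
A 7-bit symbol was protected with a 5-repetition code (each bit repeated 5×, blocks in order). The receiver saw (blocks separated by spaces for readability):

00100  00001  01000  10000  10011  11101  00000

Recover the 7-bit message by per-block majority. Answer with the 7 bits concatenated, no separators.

Block 1 (00100): 1 one → 0
Block 2 (00001): 1 one → 0
Block 3 (01000): 1 one → 0
Block 4 (10000): 1 one → 0
Block 5 (10011): 3 ones → 1
Block 6 (11101): 4 ones → 1
Block 7 (00000): 0 ones → 0

0000110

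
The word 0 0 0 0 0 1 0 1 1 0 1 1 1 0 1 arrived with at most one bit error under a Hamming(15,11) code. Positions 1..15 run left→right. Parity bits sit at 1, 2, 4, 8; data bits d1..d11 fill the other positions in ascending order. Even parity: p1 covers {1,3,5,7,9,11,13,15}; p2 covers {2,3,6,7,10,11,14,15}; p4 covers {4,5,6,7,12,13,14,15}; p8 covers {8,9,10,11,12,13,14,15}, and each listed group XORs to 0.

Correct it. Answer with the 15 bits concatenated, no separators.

s1 (pos 1,3,5,7,9,11,13,15): 0⊕0⊕0⊕0⊕1⊕1⊕1⊕1 = 0
s2 (pos 2,3,6,7,10,11,14,15): 0⊕0⊕1⊕0⊕0⊕1⊕0⊕1 = 1
s4 (pos 4,5,6,7,12,13,14,15): 0⊕0⊕1⊕0⊕1⊕1⊕0⊕1 = 0
s8 (pos 8,9,10,11,12,13,14,15): 1⊕1⊕0⊕1⊕1⊕1⊕0⊕1 = 0
Syndrome s8…s1 = 0010 → error at position 2.
Flip position 2: 000001011011101 → 010001011011101

010001011011101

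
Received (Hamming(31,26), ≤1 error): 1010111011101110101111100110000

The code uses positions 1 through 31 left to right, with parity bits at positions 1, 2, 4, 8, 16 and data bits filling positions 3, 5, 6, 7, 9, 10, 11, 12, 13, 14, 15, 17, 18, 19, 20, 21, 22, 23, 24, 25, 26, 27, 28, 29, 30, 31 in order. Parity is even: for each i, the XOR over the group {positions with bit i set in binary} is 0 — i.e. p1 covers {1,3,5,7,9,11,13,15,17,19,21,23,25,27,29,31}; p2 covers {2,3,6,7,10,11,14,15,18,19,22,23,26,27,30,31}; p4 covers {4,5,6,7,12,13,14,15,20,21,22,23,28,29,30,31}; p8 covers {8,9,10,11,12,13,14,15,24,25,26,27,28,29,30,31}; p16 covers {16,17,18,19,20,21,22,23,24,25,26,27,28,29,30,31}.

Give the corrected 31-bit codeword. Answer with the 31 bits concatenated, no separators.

0010111011101110101111100110000

s1 (pos 1,3,5,7,9,11,13,15,17,19,21,23,25,27,29,31): 1⊕1⊕1⊕1⊕1⊕1⊕1⊕1⊕1⊕1⊕1⊕1⊕0⊕1⊕0⊕0 = 1
s2 (pos 2,3,6,7,10,11,14,15,18,19,22,23,26,27,30,31): 0⊕1⊕1⊕1⊕1⊕1⊕1⊕1⊕0⊕1⊕1⊕1⊕1⊕1⊕0⊕0 = 0
s4 (pos 4,5,6,7,12,13,14,15,20,21,22,23,28,29,30,31): 0⊕1⊕1⊕1⊕0⊕1⊕1⊕1⊕1⊕1⊕1⊕1⊕0⊕0⊕0⊕0 = 0
s8 (pos 8,9,10,11,12,13,14,15,24,25,26,27,28,29,30,31): 0⊕1⊕1⊕1⊕0⊕1⊕1⊕1⊕0⊕0⊕1⊕1⊕0⊕0⊕0⊕0 = 0
s16 (pos 16,17,18,19,20,21,22,23,24,25,26,27,28,29,30,31): 0⊕1⊕0⊕1⊕1⊕1⊕1⊕1⊕0⊕0⊕1⊕1⊕0⊕0⊕0⊕0 = 0
Syndrome s16…s1 = 00001 → error at position 1.
Flip position 1: 1010111011101110101111100110000 → 0010111011101110101111100110000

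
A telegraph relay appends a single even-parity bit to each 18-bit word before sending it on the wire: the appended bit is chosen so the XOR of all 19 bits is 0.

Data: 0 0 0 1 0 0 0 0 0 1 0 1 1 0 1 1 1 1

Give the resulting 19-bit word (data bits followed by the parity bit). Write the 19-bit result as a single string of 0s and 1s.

0001000001011011110

XOR of the 18 data bits: 0⊕0⊕0⊕1⊕0⊕0⊕0⊕0⊕0⊕1⊕0⊕1⊕1⊕0⊕1⊕1⊕1⊕1 = 0
Parity bit = 0 (so all 19 bits XOR to 0).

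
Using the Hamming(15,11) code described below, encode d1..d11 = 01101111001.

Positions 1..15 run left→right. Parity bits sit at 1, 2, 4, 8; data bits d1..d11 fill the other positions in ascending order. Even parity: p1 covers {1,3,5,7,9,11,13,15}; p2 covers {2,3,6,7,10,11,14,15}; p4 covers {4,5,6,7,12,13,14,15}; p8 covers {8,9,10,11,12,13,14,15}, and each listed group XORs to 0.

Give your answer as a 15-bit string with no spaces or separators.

Place data at non-parity positions: p1 p2 0 p4 1 1 0 p8 1 1 1 1 0 0 1
p1 (pos 1,3,5,7,9,11,13,15): XOR of data positions = 0⊕1⊕0⊕1⊕1⊕0⊕1 = 0
p2 (pos 2,3,6,7,10,11,14,15): XOR of data positions = 0⊕1⊕0⊕1⊕1⊕0⊕1 = 0
p4 (pos 4,5,6,7,12,13,14,15): XOR of data positions = 1⊕1⊕0⊕1⊕0⊕0⊕1 = 0
p8 (pos 8,9,10,11,12,13,14,15): XOR of data positions = 1⊕1⊕1⊕1⊕0⊕0⊕1 = 1
Codeword: 000011011111001

000011011111001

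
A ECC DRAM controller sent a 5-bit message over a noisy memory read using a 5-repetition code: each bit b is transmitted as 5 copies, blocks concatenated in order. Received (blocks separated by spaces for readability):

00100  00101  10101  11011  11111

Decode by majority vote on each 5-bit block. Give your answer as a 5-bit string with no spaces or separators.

Block 1 (00100): 1 one → 0
Block 2 (00101): 2 ones → 0
Block 3 (10101): 3 ones → 1
Block 4 (11011): 4 ones → 1
Block 5 (11111): 5 ones → 1

00111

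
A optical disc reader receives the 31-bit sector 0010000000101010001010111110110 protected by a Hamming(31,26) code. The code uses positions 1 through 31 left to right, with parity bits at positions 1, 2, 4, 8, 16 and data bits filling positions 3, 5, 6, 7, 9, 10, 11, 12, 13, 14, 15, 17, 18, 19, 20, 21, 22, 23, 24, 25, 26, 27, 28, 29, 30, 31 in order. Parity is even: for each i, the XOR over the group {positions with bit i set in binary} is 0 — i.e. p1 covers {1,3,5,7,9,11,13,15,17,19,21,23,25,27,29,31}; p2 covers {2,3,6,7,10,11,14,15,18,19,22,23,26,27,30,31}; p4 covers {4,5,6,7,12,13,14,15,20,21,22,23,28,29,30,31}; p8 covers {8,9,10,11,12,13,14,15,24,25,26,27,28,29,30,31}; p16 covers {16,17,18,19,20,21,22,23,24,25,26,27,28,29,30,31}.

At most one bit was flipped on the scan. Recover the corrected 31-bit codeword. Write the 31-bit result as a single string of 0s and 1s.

0010000000101010001010101110110

s1 (pos 1,3,5,7,9,11,13,15,17,19,21,23,25,27,29,31): 0⊕1⊕0⊕0⊕0⊕1⊕1⊕1⊕0⊕1⊕1⊕1⊕1⊕1⊕1⊕0 = 0
s2 (pos 2,3,6,7,10,11,14,15,18,19,22,23,26,27,30,31): 0⊕1⊕0⊕0⊕0⊕1⊕0⊕1⊕0⊕1⊕0⊕1⊕1⊕1⊕1⊕0 = 0
s4 (pos 4,5,6,7,12,13,14,15,20,21,22,23,28,29,30,31): 0⊕0⊕0⊕0⊕0⊕1⊕0⊕1⊕0⊕1⊕0⊕1⊕0⊕1⊕1⊕0 = 0
s8 (pos 8,9,10,11,12,13,14,15,24,25,26,27,28,29,30,31): 0⊕0⊕0⊕1⊕0⊕1⊕0⊕1⊕1⊕1⊕1⊕1⊕0⊕1⊕1⊕0 = 1
s16 (pos 16,17,18,19,20,21,22,23,24,25,26,27,28,29,30,31): 0⊕0⊕0⊕1⊕0⊕1⊕0⊕1⊕1⊕1⊕1⊕1⊕0⊕1⊕1⊕0 = 1
Syndrome s16…s1 = 11000 → error at position 24.
Flip position 24: 0010000000101010001010111110110 → 0010000000101010001010101110110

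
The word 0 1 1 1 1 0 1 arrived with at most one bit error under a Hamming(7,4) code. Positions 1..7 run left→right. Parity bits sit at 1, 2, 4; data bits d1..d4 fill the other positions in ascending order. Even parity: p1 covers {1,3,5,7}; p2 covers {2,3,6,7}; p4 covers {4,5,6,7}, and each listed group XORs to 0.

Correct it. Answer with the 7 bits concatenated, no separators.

s1 (pos 1,3,5,7): 0⊕1⊕1⊕1 = 1
s2 (pos 2,3,6,7): 1⊕1⊕0⊕1 = 1
s4 (pos 4,5,6,7): 1⊕1⊕0⊕1 = 1
Syndrome s4…s1 = 111 → error at position 7.
Flip position 7: 0111101 → 0111100

0111100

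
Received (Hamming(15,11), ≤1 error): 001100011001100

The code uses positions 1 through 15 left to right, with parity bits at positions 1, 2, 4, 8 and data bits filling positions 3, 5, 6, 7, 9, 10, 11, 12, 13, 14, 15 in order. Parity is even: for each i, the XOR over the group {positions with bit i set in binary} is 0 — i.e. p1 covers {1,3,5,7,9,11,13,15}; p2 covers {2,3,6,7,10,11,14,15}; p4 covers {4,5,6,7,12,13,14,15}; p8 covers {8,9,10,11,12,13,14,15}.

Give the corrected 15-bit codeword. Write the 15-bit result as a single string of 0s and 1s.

001100111001100

s1 (pos 1,3,5,7,9,11,13,15): 0⊕1⊕0⊕0⊕1⊕0⊕1⊕0 = 1
s2 (pos 2,3,6,7,10,11,14,15): 0⊕1⊕0⊕0⊕0⊕0⊕0⊕0 = 1
s4 (pos 4,5,6,7,12,13,14,15): 1⊕0⊕0⊕0⊕1⊕1⊕0⊕0 = 1
s8 (pos 8,9,10,11,12,13,14,15): 1⊕1⊕0⊕0⊕1⊕1⊕0⊕0 = 0
Syndrome s8…s1 = 0111 → error at position 7.
Flip position 7: 001100011001100 → 001100111001100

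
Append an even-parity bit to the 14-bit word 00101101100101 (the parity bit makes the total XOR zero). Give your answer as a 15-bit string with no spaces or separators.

XOR of the 14 data bits: 0⊕0⊕1⊕0⊕1⊕1⊕0⊕1⊕1⊕0⊕0⊕1⊕0⊕1 = 1
Parity bit = 1 (so all 15 bits XOR to 0).

001011011001011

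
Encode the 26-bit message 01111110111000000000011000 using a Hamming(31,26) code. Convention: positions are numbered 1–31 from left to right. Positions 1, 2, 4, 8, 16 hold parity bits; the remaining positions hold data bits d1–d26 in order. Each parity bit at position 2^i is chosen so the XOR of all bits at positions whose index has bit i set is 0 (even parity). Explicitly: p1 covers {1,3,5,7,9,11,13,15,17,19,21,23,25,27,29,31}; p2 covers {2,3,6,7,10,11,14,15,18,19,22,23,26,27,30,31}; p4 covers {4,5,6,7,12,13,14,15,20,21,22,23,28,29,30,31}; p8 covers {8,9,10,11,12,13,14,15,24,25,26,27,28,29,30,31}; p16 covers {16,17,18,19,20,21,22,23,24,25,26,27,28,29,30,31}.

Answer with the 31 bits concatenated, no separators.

1101111011101110000000000011000

Place data at non-parity positions: p1 p2 0 p4 1 1 1 p8 1 1 1 0 1 1 1 p16 0 0 0 0 0 0 0 0 0 0 1 1 0 0 0
p1 (pos 1,3,5,7,9,11,13,15,17,19,21,23,25,27,29,31): XOR of data positions = 0⊕1⊕1⊕1⊕1⊕1⊕1⊕0⊕0⊕0⊕0⊕0⊕1⊕0⊕0 = 1
p2 (pos 2,3,6,7,10,11,14,15,18,19,22,23,26,27,30,31): XOR of data positions = 0⊕1⊕1⊕1⊕1⊕1⊕1⊕0⊕0⊕0⊕0⊕0⊕1⊕0⊕0 = 1
p4 (pos 4,5,6,7,12,13,14,15,20,21,22,23,28,29,30,31): XOR of data positions = 1⊕1⊕1⊕0⊕1⊕1⊕1⊕0⊕0⊕0⊕0⊕1⊕0⊕0⊕0 = 1
p8 (pos 8,9,10,11,12,13,14,15,24,25,26,27,28,29,30,31): XOR of data positions = 1⊕1⊕1⊕0⊕1⊕1⊕1⊕0⊕0⊕0⊕1⊕1⊕0⊕0⊕0 = 0
p16 (pos 16,17,18,19,20,21,22,23,24,25,26,27,28,29,30,31): XOR of data positions = 0⊕0⊕0⊕0⊕0⊕0⊕0⊕0⊕0⊕0⊕1⊕1⊕0⊕0⊕0 = 0
Codeword: 1101111011101110000000000011000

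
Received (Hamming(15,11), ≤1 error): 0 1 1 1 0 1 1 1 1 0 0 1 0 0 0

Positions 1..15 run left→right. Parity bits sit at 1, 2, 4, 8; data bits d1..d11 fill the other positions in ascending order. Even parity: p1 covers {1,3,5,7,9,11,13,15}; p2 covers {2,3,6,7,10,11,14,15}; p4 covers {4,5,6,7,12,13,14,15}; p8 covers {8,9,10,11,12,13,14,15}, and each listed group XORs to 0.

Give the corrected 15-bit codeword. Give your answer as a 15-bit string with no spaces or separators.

011101110001000

s1 (pos 1,3,5,7,9,11,13,15): 0⊕1⊕0⊕1⊕1⊕0⊕0⊕0 = 1
s2 (pos 2,3,6,7,10,11,14,15): 1⊕1⊕1⊕1⊕0⊕0⊕0⊕0 = 0
s4 (pos 4,5,6,7,12,13,14,15): 1⊕0⊕1⊕1⊕1⊕0⊕0⊕0 = 0
s8 (pos 8,9,10,11,12,13,14,15): 1⊕1⊕0⊕0⊕1⊕0⊕0⊕0 = 1
Syndrome s8…s1 = 1001 → error at position 9.
Flip position 9: 011101111001000 → 011101110001000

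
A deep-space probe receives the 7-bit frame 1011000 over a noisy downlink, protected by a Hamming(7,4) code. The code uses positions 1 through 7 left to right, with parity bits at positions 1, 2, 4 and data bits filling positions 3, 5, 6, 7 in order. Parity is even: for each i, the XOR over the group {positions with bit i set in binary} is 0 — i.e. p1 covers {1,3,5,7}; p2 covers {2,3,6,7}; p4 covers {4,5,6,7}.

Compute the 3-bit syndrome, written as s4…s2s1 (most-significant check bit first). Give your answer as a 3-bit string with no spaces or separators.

110

s1 (pos 1,3,5,7): 1⊕1⊕0⊕0 = 0
s2 (pos 2,3,6,7): 0⊕1⊕0⊕0 = 1
s4 (pos 4,5,6,7): 1⊕0⊕0⊕0 = 1
Syndrome s4…s1 = 110 → error at position 6.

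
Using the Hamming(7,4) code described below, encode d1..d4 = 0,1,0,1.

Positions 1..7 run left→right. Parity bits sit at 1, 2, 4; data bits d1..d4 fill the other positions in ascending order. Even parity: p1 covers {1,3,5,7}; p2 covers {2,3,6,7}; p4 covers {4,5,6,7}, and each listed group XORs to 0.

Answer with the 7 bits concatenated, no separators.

Place data at non-parity positions: p1 p2 0 p4 1 0 1
p1 (pos 1,3,5,7): XOR of data positions = 0⊕1⊕1 = 0
p2 (pos 2,3,6,7): XOR of data positions = 0⊕0⊕1 = 1
p4 (pos 4,5,6,7): XOR of data positions = 1⊕0⊕1 = 0
Codeword: 0100101

0100101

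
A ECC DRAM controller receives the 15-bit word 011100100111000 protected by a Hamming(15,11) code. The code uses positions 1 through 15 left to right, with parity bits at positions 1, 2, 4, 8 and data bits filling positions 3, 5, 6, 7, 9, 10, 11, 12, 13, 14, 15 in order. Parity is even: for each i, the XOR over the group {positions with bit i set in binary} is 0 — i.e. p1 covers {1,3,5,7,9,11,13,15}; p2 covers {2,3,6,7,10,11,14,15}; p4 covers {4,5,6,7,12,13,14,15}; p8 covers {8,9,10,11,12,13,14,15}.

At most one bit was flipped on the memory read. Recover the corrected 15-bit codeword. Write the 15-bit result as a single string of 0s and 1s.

s1 (pos 1,3,5,7,9,11,13,15): 0⊕1⊕0⊕1⊕0⊕1⊕0⊕0 = 1
s2 (pos 2,3,6,7,10,11,14,15): 1⊕1⊕0⊕1⊕1⊕1⊕0⊕0 = 1
s4 (pos 4,5,6,7,12,13,14,15): 1⊕0⊕0⊕1⊕1⊕0⊕0⊕0 = 1
s8 (pos 8,9,10,11,12,13,14,15): 0⊕0⊕1⊕1⊕1⊕0⊕0⊕0 = 1
Syndrome s8…s1 = 1111 → error at position 15.
Flip position 15: 011100100111000 → 011100100111001

011100100111001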